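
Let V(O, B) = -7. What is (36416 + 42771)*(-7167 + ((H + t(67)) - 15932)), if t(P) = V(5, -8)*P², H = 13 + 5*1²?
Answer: -4316008248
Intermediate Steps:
H = 18 (H = 13 + 5*1 = 13 + 5 = 18)
t(P) = -7*P²
(36416 + 42771)*(-7167 + ((H + t(67)) - 15932)) = (36416 + 42771)*(-7167 + ((18 - 7*67²) - 15932)) = 79187*(-7167 + ((18 - 7*4489) - 15932)) = 79187*(-7167 + ((18 - 31423) - 15932)) = 79187*(-7167 + (-31405 - 15932)) = 79187*(-7167 - 47337) = 79187*(-54504) = -4316008248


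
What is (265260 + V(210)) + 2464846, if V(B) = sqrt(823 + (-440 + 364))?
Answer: 2730106 + 3*sqrt(83) ≈ 2.7301e+6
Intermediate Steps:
V(B) = 3*sqrt(83) (V(B) = sqrt(823 - 76) = sqrt(747) = 3*sqrt(83))
(265260 + V(210)) + 2464846 = (265260 + 3*sqrt(83)) + 2464846 = 2730106 + 3*sqrt(83)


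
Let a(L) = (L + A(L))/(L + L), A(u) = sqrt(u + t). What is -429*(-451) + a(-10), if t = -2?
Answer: 386959/2 - I*sqrt(3)/10 ≈ 1.9348e+5 - 0.17321*I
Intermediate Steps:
A(u) = sqrt(-2 + u) (A(u) = sqrt(u - 2) = sqrt(-2 + u))
a(L) = (L + sqrt(-2 + L))/(2*L) (a(L) = (L + sqrt(-2 + L))/(L + L) = (L + sqrt(-2 + L))/((2*L)) = (L + sqrt(-2 + L))*(1/(2*L)) = (L + sqrt(-2 + L))/(2*L))
-429*(-451) + a(-10) = -429*(-451) + (1/2)*(-10 + sqrt(-2 - 10))/(-10) = 193479 + (1/2)*(-1/10)*(-10 + sqrt(-12)) = 193479 + (1/2)*(-1/10)*(-10 + 2*I*sqrt(3)) = 193479 + (1/2 - I*sqrt(3)/10) = 386959/2 - I*sqrt(3)/10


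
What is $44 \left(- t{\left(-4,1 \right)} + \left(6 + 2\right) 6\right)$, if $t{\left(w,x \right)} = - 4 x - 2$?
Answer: $2376$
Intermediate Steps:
$t{\left(w,x \right)} = -2 - 4 x$
$44 \left(- t{\left(-4,1 \right)} + \left(6 + 2\right) 6\right) = 44 \left(- (-2 - 4) + \left(6 + 2\right) 6\right) = 44 \left(- (-2 - 4) + 8 \cdot 6\right) = 44 \left(\left(-1\right) \left(-6\right) + 48\right) = 44 \left(6 + 48\right) = 44 \cdot 54 = 2376$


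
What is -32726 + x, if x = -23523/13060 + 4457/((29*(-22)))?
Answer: -136377705687/4166140 ≈ -32735.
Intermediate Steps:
x = -36608047/4166140 (x = -23523*1/13060 + 4457/(-638) = -23523/13060 + 4457*(-1/638) = -23523/13060 - 4457/638 = -36608047/4166140 ≈ -8.7870)
-32726 + x = -32726 - 36608047/4166140 = -136377705687/4166140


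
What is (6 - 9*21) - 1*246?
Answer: -429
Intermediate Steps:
(6 - 9*21) - 1*246 = (6 - 189) - 246 = -183 - 246 = -429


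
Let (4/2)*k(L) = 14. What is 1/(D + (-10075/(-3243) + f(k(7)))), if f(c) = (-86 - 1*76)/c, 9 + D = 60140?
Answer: 22701/1364578990 ≈ 1.6636e-5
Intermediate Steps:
k(L) = 7 (k(L) = (½)*14 = 7)
D = 60131 (D = -9 + 60140 = 60131)
f(c) = -162/c (f(c) = (-86 - 76)/c = -162/c)
1/(D + (-10075/(-3243) + f(k(7)))) = 1/(60131 + (-10075/(-3243) - 162/7)) = 1/(60131 + (-10075*(-1/3243) - 162*⅐)) = 1/(60131 + (10075/3243 - 162/7)) = 1/(60131 - 454841/22701) = 1/(1364578990/22701) = 22701/1364578990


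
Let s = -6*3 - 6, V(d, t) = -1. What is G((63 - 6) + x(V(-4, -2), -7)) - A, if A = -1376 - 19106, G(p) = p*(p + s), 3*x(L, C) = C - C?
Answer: 22363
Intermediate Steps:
x(L, C) = 0 (x(L, C) = (C - C)/3 = (⅓)*0 = 0)
s = -24 (s = -18 - 6 = -24)
G(p) = p*(-24 + p) (G(p) = p*(p - 24) = p*(-24 + p))
A = -20482
G((63 - 6) + x(V(-4, -2), -7)) - A = ((63 - 6) + 0)*(-24 + ((63 - 6) + 0)) - 1*(-20482) = (57 + 0)*(-24 + (57 + 0)) + 20482 = 57*(-24 + 57) + 20482 = 57*33 + 20482 = 1881 + 20482 = 22363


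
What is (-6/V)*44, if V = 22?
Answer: -12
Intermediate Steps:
(-6/V)*44 = (-6/22)*44 = ((1/22)*(-6))*44 = -3/11*44 = -12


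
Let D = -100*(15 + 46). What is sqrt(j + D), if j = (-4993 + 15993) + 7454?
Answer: sqrt(12354) ≈ 111.15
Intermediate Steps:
j = 18454 (j = 11000 + 7454 = 18454)
D = -6100 (D = -100*61 = -6100)
sqrt(j + D) = sqrt(18454 - 6100) = sqrt(12354)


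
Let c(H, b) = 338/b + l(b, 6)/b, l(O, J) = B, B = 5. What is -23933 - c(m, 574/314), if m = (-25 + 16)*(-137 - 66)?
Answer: -988946/41 ≈ -24121.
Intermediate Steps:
l(O, J) = 5
m = 1827 (m = -9*(-203) = 1827)
c(H, b) = 343/b (c(H, b) = 338/b + 5/b = 343/b)
-23933 - c(m, 574/314) = -23933 - 343/(574/314) = -23933 - 343/(574*(1/314)) = -23933 - 343/287/157 = -23933 - 343*157/287 = -23933 - 1*7693/41 = -23933 - 7693/41 = -988946/41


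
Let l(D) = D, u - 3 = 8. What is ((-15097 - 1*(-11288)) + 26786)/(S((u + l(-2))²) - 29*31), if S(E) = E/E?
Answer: -22977/898 ≈ -25.587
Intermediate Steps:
u = 11 (u = 3 + 8 = 11)
S(E) = 1
((-15097 - 1*(-11288)) + 26786)/(S((u + l(-2))²) - 29*31) = ((-15097 - 1*(-11288)) + 26786)/(1 - 29*31) = ((-15097 + 11288) + 26786)/(1 - 899) = (-3809 + 26786)/(-898) = 22977*(-1/898) = -22977/898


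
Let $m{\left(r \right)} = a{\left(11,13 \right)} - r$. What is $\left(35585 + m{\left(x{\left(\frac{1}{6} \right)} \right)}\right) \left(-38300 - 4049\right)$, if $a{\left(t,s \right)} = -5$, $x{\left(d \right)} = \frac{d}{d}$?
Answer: $-1506735071$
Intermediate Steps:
$x{\left(d \right)} = 1$
$m{\left(r \right)} = -5 - r$
$\left(35585 + m{\left(x{\left(\frac{1}{6} \right)} \right)}\right) \left(-38300 - 4049\right) = \left(35585 - 6\right) \left(-38300 - 4049\right) = \left(35585 - 6\right) \left(-42349\right) = 35579 \left(-42349\right) = -1506735071$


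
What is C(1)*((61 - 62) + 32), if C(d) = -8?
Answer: -248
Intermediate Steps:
C(1)*((61 - 62) + 32) = -8*((61 - 62) + 32) = -8*(-1 + 32) = -8*31 = -248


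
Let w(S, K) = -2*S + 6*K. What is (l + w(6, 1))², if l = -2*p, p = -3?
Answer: 0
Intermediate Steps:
l = 6 (l = -2*(-3) = 6)
(l + w(6, 1))² = (6 + (-2*6 + 6*1))² = (6 + (-12 + 6))² = (6 - 6)² = 0² = 0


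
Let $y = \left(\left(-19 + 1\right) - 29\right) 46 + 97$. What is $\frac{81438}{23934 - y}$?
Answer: $\frac{81438}{25999} \approx 3.1324$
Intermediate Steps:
$y = -2065$ ($y = \left(-18 - 29\right) 46 + 97 = \left(-47\right) 46 + 97 = -2162 + 97 = -2065$)
$\frac{81438}{23934 - y} = \frac{81438}{23934 - -2065} = \frac{81438}{23934 + 2065} = \frac{81438}{25999}$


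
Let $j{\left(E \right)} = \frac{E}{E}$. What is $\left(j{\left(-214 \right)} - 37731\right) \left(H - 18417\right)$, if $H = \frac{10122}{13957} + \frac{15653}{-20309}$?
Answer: $\frac{196964240019205120}{283452713} \approx 6.9488 \cdot 10^{8}$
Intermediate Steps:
$H = - \frac{12901223}{283452713}$ ($H = 10122 \cdot \frac{1}{13957} + 15653 \left(- \frac{1}{20309}\right) = \frac{10122}{13957} - \frac{15653}{20309} = - \frac{12901223}{283452713} \approx -0.045515$)
$j{\left(E \right)} = 1$
$\left(j{\left(-214 \right)} - 37731\right) \left(H - 18417\right) = \left(1 - 37731\right) \left(- \frac{12901223}{283452713} - 18417\right) = \left(-37730\right) \left(- \frac{5220361516544}{283452713}\right) = \frac{196964240019205120}{283452713}$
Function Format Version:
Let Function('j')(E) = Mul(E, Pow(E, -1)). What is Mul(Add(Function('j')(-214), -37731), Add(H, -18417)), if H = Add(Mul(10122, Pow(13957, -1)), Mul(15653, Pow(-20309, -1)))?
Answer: Rational(196964240019205120, 283452713) ≈ 6.9488e+8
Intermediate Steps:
H = Rational(-12901223, 283452713) (H = Add(Mul(10122, Rational(1, 13957)), Mul(15653, Rational(-1, 20309))) = Add(Rational(10122, 13957), Rational(-15653, 20309)) = Rational(-12901223, 283452713) ≈ -0.045515)
Function('j')(E) = 1
Mul(Add(Function('j')(-214), -37731), Add(H, -18417)) = Mul(Add(1, -37731), Add(Rational(-12901223, 283452713), -18417)) = Mul(-37730, Rational(-5220361516544, 283452713)) = Rational(196964240019205120, 283452713)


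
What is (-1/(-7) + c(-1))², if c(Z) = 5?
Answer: 1296/49 ≈ 26.449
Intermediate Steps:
(-1/(-7) + c(-1))² = (-1/(-7) + 5)² = (-1*(-⅐) + 5)² = (⅐ + 5)² = (36/7)² = 1296/49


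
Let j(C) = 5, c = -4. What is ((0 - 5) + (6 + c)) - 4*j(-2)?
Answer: -23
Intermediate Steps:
((0 - 5) + (6 + c)) - 4*j(-2) = ((0 - 5) + (6 - 4)) - 4*5 = (-5 + 2) - 20 = -3 - 20 = -23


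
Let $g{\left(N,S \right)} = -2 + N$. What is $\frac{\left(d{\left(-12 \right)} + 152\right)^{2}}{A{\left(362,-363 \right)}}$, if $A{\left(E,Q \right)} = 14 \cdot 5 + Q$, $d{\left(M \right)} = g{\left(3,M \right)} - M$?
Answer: $- \frac{27225}{293} \approx -92.918$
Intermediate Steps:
$d{\left(M \right)} = 1 - M$ ($d{\left(M \right)} = \left(-2 + 3\right) - M = 1 - M$)
$A{\left(E,Q \right)} = 70 + Q$
$\frac{\left(d{\left(-12 \right)} + 152\right)^{2}}{A{\left(362,-363 \right)}} = \frac{\left(\left(1 - -12\right) + 152\right)^{2}}{70 - 363} = \frac{\left(\left(1 + 12\right) + 152\right)^{2}}{-293} = \left(13 + 152\right)^{2} \left(- \frac{1}{293}\right) = 165^{2} \left(- \frac{1}{293}\right) = 27225 \left(- \frac{1}{293}\right) = - \frac{27225}{293}$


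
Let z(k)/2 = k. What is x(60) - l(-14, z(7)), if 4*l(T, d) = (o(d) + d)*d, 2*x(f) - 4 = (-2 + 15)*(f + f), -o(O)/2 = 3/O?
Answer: 1469/2 ≈ 734.50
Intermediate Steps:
o(O) = -6/O
x(f) = 2 + 13*f (x(f) = 2 + ((-2 + 15)*(f + f))/2 = 2 + (13*(2*f))/2 = 2 + (26*f)/2 = 2 + 13*f)
z(k) = 2*k
l(T, d) = d*(d - 6/d)/4 (l(T, d) = ((-6/d + d)*d)/4 = ((d - 6/d)*d)/4 = (d*(d - 6/d))/4 = d*(d - 6/d)/4)
x(60) - l(-14, z(7)) = (2 + 13*60) - (-3/2 + (2*7)²/4) = (2 + 780) - (-3/2 + (¼)*14²) = 782 - (-3/2 + (¼)*196) = 782 - (-3/2 + 49) = 782 - 1*95/2 = 782 - 95/2 = 1469/2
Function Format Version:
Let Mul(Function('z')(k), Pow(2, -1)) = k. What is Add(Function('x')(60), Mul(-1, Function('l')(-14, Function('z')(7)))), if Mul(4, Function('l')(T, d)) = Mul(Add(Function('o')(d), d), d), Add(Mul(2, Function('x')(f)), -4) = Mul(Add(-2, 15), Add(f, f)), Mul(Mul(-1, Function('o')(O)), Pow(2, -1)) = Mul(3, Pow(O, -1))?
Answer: Rational(1469, 2) ≈ 734.50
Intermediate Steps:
Function('o')(O) = Mul(-6, Pow(O, -1)) (Function('o')(O) = Mul(-2, Mul(3, Pow(O, -1))) = Mul(-6, Pow(O, -1)))
Function('x')(f) = Add(2, Mul(13, f)) (Function('x')(f) = Add(2, Mul(Rational(1, 2), Mul(Add(-2, 15), Add(f, f)))) = Add(2, Mul(Rational(1, 2), Mul(13, Mul(2, f)))) = Add(2, Mul(Rational(1, 2), Mul(26, f))) = Add(2, Mul(13, f)))
Function('z')(k) = Mul(2, k)
Function('l')(T, d) = Mul(Rational(1, 4), d, Add(d, Mul(-6, Pow(d, -1)))) (Function('l')(T, d) = Mul(Rational(1, 4), Mul(Add(Mul(-6, Pow(d, -1)), d), d)) = Mul(Rational(1, 4), Mul(Add(d, Mul(-6, Pow(d, -1))), d)) = Mul(Rational(1, 4), Mul(d, Add(d, Mul(-6, Pow(d, -1))))) = Mul(Rational(1, 4), d, Add(d, Mul(-6, Pow(d, -1)))))
Add(Function('x')(60), Mul(-1, Function('l')(-14, Function('z')(7)))) = Add(Add(2, Mul(13, 60)), Mul(-1, Add(Rational(-3, 2), Mul(Rational(1, 4), Pow(Mul(2, 7), 2))))) = Add(Add(2, 780), Mul(-1, Add(Rational(-3, 2), Mul(Rational(1, 4), Pow(14, 2))))) = Add(782, Mul(-1, Add(Rational(-3, 2), Mul(Rational(1, 4), 196)))) = Add(782, Mul(-1, Add(Rational(-3, 2), 49))) = Add(782, Mul(-1, Rational(95, 2))) = Add(782, Rational(-95, 2)) = Rational(1469, 2)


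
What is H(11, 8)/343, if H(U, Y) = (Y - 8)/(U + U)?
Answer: 0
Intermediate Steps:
H(U, Y) = (-8 + Y)/(2*U) (H(U, Y) = (-8 + Y)/((2*U)) = (-8 + Y)*(1/(2*U)) = (-8 + Y)/(2*U))
H(11, 8)/343 = ((1/2)*(-8 + 8)/11)/343 = ((1/2)*(1/11)*0)*(1/343) = 0*(1/343) = 0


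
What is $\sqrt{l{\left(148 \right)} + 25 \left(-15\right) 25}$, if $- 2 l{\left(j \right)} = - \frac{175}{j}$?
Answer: $\frac{5 i \sqrt{8213482}}{148} \approx 96.822 i$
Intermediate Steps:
$l{\left(j \right)} = \frac{175}{2 j}$ ($l{\left(j \right)} = - \frac{\left(-175\right) \frac{1}{j}}{2} = \frac{175}{2 j}$)
$\sqrt{l{\left(148 \right)} + 25 \left(-15\right) 25} = \sqrt{\frac{175}{2 \cdot 148} + 25 \left(-15\right) 25} = \sqrt{\frac{175}{2} \cdot \frac{1}{148} - 9375} = \sqrt{\frac{175}{296} - 9375} = \sqrt{- \frac{2774825}{296}} = \frac{5 i \sqrt{8213482}}{148}$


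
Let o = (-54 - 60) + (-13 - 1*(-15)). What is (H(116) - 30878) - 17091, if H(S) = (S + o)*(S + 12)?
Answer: -47457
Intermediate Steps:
o = -112 (o = -114 + (-13 + 15) = -114 + 2 = -112)
H(S) = (-112 + S)*(12 + S) (H(S) = (S - 112)*(S + 12) = (-112 + S)*(12 + S))
(H(116) - 30878) - 17091 = ((-1344 + 116² - 100*116) - 30878) - 17091 = ((-1344 + 13456 - 11600) - 30878) - 17091 = (512 - 30878) - 17091 = -30366 - 17091 = -47457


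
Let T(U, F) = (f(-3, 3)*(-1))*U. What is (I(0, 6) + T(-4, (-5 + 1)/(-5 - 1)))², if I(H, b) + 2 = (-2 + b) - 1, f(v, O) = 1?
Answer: 25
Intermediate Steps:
I(H, b) = -5 + b (I(H, b) = -2 + ((-2 + b) - 1) = -2 + (-3 + b) = -5 + b)
T(U, F) = -U (T(U, F) = (1*(-1))*U = -U)
(I(0, 6) + T(-4, (-5 + 1)/(-5 - 1)))² = ((-5 + 6) - 1*(-4))² = (1 + 4)² = 5² = 25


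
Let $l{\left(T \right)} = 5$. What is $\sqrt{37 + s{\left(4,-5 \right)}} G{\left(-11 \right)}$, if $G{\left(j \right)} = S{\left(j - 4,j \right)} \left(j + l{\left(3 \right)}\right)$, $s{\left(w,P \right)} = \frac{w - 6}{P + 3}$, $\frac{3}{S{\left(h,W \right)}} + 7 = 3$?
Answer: $\frac{9 \sqrt{38}}{2} \approx 27.74$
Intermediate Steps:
$S{\left(h,W \right)} = - \frac{3}{4}$ ($S{\left(h,W \right)} = \frac{3}{-7 + 3} = \frac{3}{-4} = 3 \left(- \frac{1}{4}\right) = - \frac{3}{4}$)
$s{\left(w,P \right)} = \frac{-6 + w}{3 + P}$
$G{\left(j \right)} = - \frac{15}{4} - \frac{3 j}{4}$ ($G{\left(j \right)} = - \frac{3 \left(j + 5\right)}{4} = - \frac{3 \left(5 + j\right)}{4} = - \frac{15}{4} - \frac{3 j}{4}$)
$\sqrt{37 + s{\left(4,-5 \right)}} G{\left(-11 \right)} = \sqrt{37 + \frac{-6 + 4}{3 - 5}} \left(- \frac{15}{4} - - \frac{33}{4}\right) = \sqrt{37 + \frac{1}{-2} \left(-2\right)} \left(- \frac{15}{4} + \frac{33}{4}\right) = \sqrt{37 - -1} \cdot \frac{9}{2} = \sqrt{37 + 1} \cdot \frac{9}{2} = \sqrt{38} \cdot \frac{9}{2} = \frac{9 \sqrt{38}}{2}$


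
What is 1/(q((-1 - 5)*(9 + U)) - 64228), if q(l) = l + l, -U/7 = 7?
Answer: -1/63748 ≈ -1.5687e-5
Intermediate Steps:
U = -49 (U = -7*7 = -49)
q(l) = 2*l
1/(q((-1 - 5)*(9 + U)) - 64228) = 1/(2*((-1 - 5)*(9 - 49)) - 64228) = 1/(2*(-6*(-40)) - 64228) = 1/(2*240 - 64228) = 1/(480 - 64228) = 1/(-63748) = -1/63748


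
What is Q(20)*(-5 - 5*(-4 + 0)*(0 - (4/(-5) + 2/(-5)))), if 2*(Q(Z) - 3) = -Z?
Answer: -133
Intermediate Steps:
Q(Z) = 3 - Z/2 (Q(Z) = 3 + (-Z)/2 = 3 - Z/2)
Q(20)*(-5 - 5*(-4 + 0)*(0 - (4/(-5) + 2/(-5)))) = (3 - 1/2*20)*(-5 - 5*(-4 + 0)*(0 - (4/(-5) + 2/(-5)))) = (3 - 10)*(-5 - 5*(-4)*(0 - (4*(-1/5) + 2*(-1/5)))) = -7*(-5 - (-20)*(0 - (-4/5 - 2/5))) = -7*(-5 - (-20)*(0 - 1*(-6/5))) = -7*(-5 - (-20)*(0 + 6/5)) = -7*(-5 - (-20)*6/5) = -7*(-5 - 1*(-24)) = -7*(-5 + 24) = -7*19 = -133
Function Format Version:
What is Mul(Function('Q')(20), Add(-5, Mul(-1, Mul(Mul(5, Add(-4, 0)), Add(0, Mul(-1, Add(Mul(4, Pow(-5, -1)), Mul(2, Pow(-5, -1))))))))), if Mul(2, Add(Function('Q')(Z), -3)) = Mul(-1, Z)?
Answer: -133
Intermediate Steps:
Function('Q')(Z) = Add(3, Mul(Rational(-1, 2), Z)) (Function('Q')(Z) = Add(3, Mul(Rational(1, 2), Mul(-1, Z))) = Add(3, Mul(Rational(-1, 2), Z)))
Mul(Function('Q')(20), Add(-5, Mul(-1, Mul(Mul(5, Add(-4, 0)), Add(0, Mul(-1, Add(Mul(4, Pow(-5, -1)), Mul(2, Pow(-5, -1))))))))) = Mul(Add(3, Mul(Rational(-1, 2), 20)), Add(-5, Mul(-1, Mul(Mul(5, Add(-4, 0)), Add(0, Mul(-1, Add(Mul(4, Pow(-5, -1)), Mul(2, Pow(-5, -1))))))))) = Mul(Add(3, -10), Add(-5, Mul(-1, Mul(Mul(5, -4), Add(0, Mul(-1, Add(Mul(4, Rational(-1, 5)), Mul(2, Rational(-1, 5))))))))) = Mul(-7, Add(-5, Mul(-1, Mul(-20, Add(0, Mul(-1, Add(Rational(-4, 5), Rational(-2, 5)))))))) = Mul(-7, Add(-5, Mul(-1, Mul(-20, Add(0, Mul(-1, Rational(-6, 5))))))) = Mul(-7, Add(-5, Mul(-1, Mul(-20, Add(0, Rational(6, 5)))))) = Mul(-7, Add(-5, Mul(-1, Mul(-20, Rational(6, 5))))) = Mul(-7, Add(-5, Mul(-1, -24))) = Mul(-7, Add(-5, 24)) = Mul(-7, 19) = -133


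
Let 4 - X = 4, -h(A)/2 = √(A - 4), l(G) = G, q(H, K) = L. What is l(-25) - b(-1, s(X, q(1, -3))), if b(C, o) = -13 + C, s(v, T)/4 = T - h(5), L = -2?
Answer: -11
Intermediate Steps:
q(H, K) = -2
h(A) = -2*√(-4 + A) (h(A) = -2*√(A - 4) = -2*√(-4 + A))
X = 0 (X = 4 - 1*4 = 4 - 4 = 0)
s(v, T) = 8 + 4*T (s(v, T) = 4*(T - (-2)*√(-4 + 5)) = 4*(T - (-2)*√1) = 4*(T - (-2)) = 4*(T - 1*(-2)) = 4*(T + 2) = 4*(2 + T) = 8 + 4*T)
l(-25) - b(-1, s(X, q(1, -3))) = -25 - (-13 - 1) = -25 - 1*(-14) = -25 + 14 = -11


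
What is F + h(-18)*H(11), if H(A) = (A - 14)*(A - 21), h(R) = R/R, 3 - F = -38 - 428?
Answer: 499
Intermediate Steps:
F = 469 (F = 3 - (-38 - 428) = 3 - 1*(-466) = 3 + 466 = 469)
h(R) = 1
H(A) = (-21 + A)*(-14 + A) (H(A) = (-14 + A)*(-21 + A) = (-21 + A)*(-14 + A))
F + h(-18)*H(11) = 469 + 1*(294 + 11² - 35*11) = 469 + 1*(294 + 121 - 385) = 469 + 1*30 = 469 + 30 = 499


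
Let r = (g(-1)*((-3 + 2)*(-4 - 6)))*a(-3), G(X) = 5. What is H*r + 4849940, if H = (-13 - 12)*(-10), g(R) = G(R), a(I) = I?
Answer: 4812440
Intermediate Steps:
g(R) = 5
r = -150 (r = (5*((-3 + 2)*(-4 - 6)))*(-3) = (5*(-1*(-10)))*(-3) = (5*10)*(-3) = 50*(-3) = -150)
H = 250 (H = -25*(-10) = 250)
H*r + 4849940 = 250*(-150) + 4849940 = -37500 + 4849940 = 4812440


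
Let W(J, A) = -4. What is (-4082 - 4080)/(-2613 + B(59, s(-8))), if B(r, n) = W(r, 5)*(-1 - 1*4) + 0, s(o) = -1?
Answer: 8162/2593 ≈ 3.1477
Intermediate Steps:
B(r, n) = 20 (B(r, n) = -4*(-1 - 1*4) + 0 = -4*(-1 - 4) + 0 = -4*(-5) + 0 = 20 + 0 = 20)
(-4082 - 4080)/(-2613 + B(59, s(-8))) = (-4082 - 4080)/(-2613 + 20) = -8162/(-2593) = -8162*(-1/2593) = 8162/2593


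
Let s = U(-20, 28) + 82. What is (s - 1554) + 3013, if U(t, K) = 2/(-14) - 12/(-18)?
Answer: 32372/21 ≈ 1541.5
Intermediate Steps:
U(t, K) = 11/21 (U(t, K) = 2*(-1/14) - 12*(-1/18) = -⅐ + ⅔ = 11/21)
s = 1733/21 (s = 11/21 + 82 = 1733/21 ≈ 82.524)
(s - 1554) + 3013 = (1733/21 - 1554) + 3013 = -30901/21 + 3013 = 32372/21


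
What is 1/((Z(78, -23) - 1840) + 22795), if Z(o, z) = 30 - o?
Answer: 1/20907 ≈ 4.7831e-5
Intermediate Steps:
1/((Z(78, -23) - 1840) + 22795) = 1/(((30 - 1*78) - 1840) + 22795) = 1/(((30 - 78) - 1840) + 22795) = 1/((-48 - 1840) + 22795) = 1/(-1888 + 22795) = 1/20907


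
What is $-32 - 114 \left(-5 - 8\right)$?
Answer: $1450$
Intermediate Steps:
$-32 - 114 \left(-5 - 8\right) = -32 - -1482 = -32 + 1482 = 1450$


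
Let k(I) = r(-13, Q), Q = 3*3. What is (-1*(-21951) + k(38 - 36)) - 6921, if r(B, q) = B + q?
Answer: 15026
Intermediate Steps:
Q = 9
k(I) = -4 (k(I) = -13 + 9 = -4)
(-1*(-21951) + k(38 - 36)) - 6921 = (-1*(-21951) - 4) - 6921 = (21951 - 4) - 6921 = 21947 - 6921 = 15026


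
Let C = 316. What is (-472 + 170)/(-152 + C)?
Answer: -151/82 ≈ -1.8415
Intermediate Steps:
(-472 + 170)/(-152 + C) = (-472 + 170)/(-152 + 316) = -302/164 = (1/164)*(-302) = -151/82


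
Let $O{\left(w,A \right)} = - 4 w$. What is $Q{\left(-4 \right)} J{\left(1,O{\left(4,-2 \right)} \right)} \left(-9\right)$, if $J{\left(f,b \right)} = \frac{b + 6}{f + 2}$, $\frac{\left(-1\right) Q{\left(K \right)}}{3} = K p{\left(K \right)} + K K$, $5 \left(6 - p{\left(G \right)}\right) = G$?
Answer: $1008$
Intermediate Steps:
$p{\left(G \right)} = 6 - \frac{G}{5}$
$Q{\left(K \right)} = - 3 K^{2} - 3 K \left(6 - \frac{K}{5}\right)$ ($Q{\left(K \right)} = - 3 \left(K \left(6 - \frac{K}{5}\right) + K K\right) = - 3 \left(K \left(6 - \frac{K}{5}\right) + K^{2}\right) = - 3 \left(K^{2} + K \left(6 - \frac{K}{5}\right)\right) = - 3 K^{2} - 3 K \left(6 - \frac{K}{5}\right)$)
$J{\left(f,b \right)} = \frac{6 + b}{2 + f}$
$Q{\left(-4 \right)} J{\left(1,O{\left(4,-2 \right)} \right)} \left(-9\right) = \left(- \frac{6}{5}\right) \left(-4\right) \left(15 + 2 \left(-4\right)\right) \frac{6 - 16}{2 + 1} \left(-9\right) = \left(- \frac{6}{5}\right) \left(-4\right) \left(15 - 8\right) \frac{6 - 16}{3} \left(-9\right) = \left(- \frac{6}{5}\right) \left(-4\right) 7 \cdot \frac{1}{3} \left(-10\right) \left(-9\right) = \frac{168}{5} \left(- \frac{10}{3}\right) \left(-9\right) = \left(-112\right) \left(-9\right) = 1008$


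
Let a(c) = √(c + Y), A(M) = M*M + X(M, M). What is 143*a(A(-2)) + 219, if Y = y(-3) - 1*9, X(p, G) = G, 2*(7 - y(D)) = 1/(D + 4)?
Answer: 219 + 143*I*√2/2 ≈ 219.0 + 101.12*I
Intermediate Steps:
y(D) = 7 - 1/(2*(4 + D)) (y(D) = 7 - 1/(2*(D + 4)) = 7 - 1/(2*(4 + D)))
A(M) = M + M² (A(M) = M*M + M = M² + M = M + M²)
Y = -5/2 (Y = (55 + 14*(-3))/(2*(4 - 3)) - 1*9 = (½)*(55 - 42)/1 - 9 = (½)*1*13 - 9 = 13/2 - 9 = -5/2 ≈ -2.5000)
a(c) = √(-5/2 + c) (a(c) = √(c - 5/2) = √(-5/2 + c))
143*a(A(-2)) + 219 = 143*(√(-10 + 4*(-2*(1 - 2)))/2) + 219 = 143*(√(-10 + 4*(-2*(-1)))/2) + 219 = 143*(√(-10 + 4*2)/2) + 219 = 143*(√(-10 + 8)/2) + 219 = 143*(√(-2)/2) + 219 = 143*((I*√2)/2) + 219 = 143*(I*√2/2) + 219 = 143*I*√2/2 + 219 = 219 + 143*I*√2/2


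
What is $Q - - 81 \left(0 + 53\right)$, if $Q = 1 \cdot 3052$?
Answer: $7345$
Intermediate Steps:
$Q = 3052$
$Q - - 81 \left(0 + 53\right) = 3052 - - 81 \left(0 + 53\right) = 3052 - \left(-81\right) 53 = 3052 - -4293 = 3052 + 4293 = 7345$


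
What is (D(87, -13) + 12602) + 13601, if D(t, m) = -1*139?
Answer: 26064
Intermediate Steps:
D(t, m) = -139
(D(87, -13) + 12602) + 13601 = (-139 + 12602) + 13601 = 12463 + 13601 = 26064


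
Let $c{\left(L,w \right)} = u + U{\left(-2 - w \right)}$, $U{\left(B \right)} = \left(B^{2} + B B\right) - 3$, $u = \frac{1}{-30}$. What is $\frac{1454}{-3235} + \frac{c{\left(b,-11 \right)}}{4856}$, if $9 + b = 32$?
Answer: $- \frac{39278201}{94254960} \approx -0.41672$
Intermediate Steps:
$b = 23$ ($b = -9 + 32 = 23$)
$u = - \frac{1}{30} \approx -0.033333$
$U{\left(B \right)} = -3 + 2 B^{2}$ ($U{\left(B \right)} = \left(B^{2} + B^{2}\right) - 3 = 2 B^{2} - 3 = -3 + 2 B^{2}$)
$c{\left(L,w \right)} = - \frac{91}{30} + 2 \left(-2 - w\right)^{2}$ ($c{\left(L,w \right)} = - \frac{1}{30} + \left(-3 + 2 \left(-2 - w\right)^{2}\right) = - \frac{91}{30} + 2 \left(-2 - w\right)^{2}$)
$\frac{1454}{-3235} + \frac{c{\left(b,-11 \right)}}{4856} = \frac{1454}{-3235} + \frac{- \frac{91}{30} + 2 \left(2 - 11\right)^{2}}{4856} = 1454 \left(- \frac{1}{3235}\right) + \left(- \frac{91}{30} + 2 \left(-9\right)^{2}\right) \frac{1}{4856} = - \frac{1454}{3235} + \left(- \frac{91}{30} + 2 \cdot 81\right) \frac{1}{4856} = - \frac{1454}{3235} + \left(- \frac{91}{30} + 162\right) \frac{1}{4856} = - \frac{1454}{3235} + \frac{4769}{30} \cdot \frac{1}{4856} = - \frac{1454}{3235} + \frac{4769}{145680} = - \frac{39278201}{94254960}$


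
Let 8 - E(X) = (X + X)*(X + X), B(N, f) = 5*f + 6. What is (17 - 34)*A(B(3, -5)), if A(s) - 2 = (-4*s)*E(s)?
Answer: 1855278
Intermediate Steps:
B(N, f) = 6 + 5*f
E(X) = 8 - 4*X² (E(X) = 8 - (X + X)*(X + X) = 8 - 2*X*2*X = 8 - 4*X²)
A(s) = 2 - 4*s*(8 - 4*s²) (A(s) = 2 + (-4*s)*(8 - 4*s²) = 2 - 4*s*(8 - 4*s²))
(17 - 34)*A(B(3, -5)) = (17 - 34)*(2 - 32*(6 + 5*(-5)) + 16*(6 + 5*(-5))³) = -17*(2 - 32*(6 - 25) + 16*(6 - 25)³) = -17*(2 - 32*(-19) + 16*(-19)³) = -17*(2 + 608 + 16*(-6859)) = -17*(2 + 608 - 109744) = -17*(-109134) = 1855278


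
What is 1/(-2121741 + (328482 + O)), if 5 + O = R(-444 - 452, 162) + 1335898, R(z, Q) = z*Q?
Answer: -1/602518 ≈ -1.6597e-6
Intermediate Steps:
R(z, Q) = Q*z
O = 1190741 (O = -5 + (162*(-444 - 452) + 1335898) = -5 + (162*(-896) + 1335898) = -5 + (-145152 + 1335898) = -5 + 1190746 = 1190741)
1/(-2121741 + (328482 + O)) = 1/(-2121741 + (328482 + 1190741)) = 1/(-2121741 + 1519223) = 1/(-602518) = -1/602518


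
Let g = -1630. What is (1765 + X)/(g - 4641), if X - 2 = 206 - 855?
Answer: -1118/6271 ≈ -0.17828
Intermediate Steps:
X = -647 (X = 2 + (206 - 855) = 2 - 649 = -647)
(1765 + X)/(g - 4641) = (1765 - 647)/(-1630 - 4641) = 1118/(-6271) = 1118*(-1/6271) = -1118/6271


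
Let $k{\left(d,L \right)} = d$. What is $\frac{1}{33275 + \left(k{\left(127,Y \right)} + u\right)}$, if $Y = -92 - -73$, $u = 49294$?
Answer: $\frac{1}{82696} \approx 1.2092 \cdot 10^{-5}$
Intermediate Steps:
$Y = -19$ ($Y = -92 + 73 = -19$)
$\frac{1}{33275 + \left(k{\left(127,Y \right)} + u\right)} = \frac{1}{33275 + \left(127 + 49294\right)} = \frac{1}{33275 + 49421} = \frac{1}{82696}$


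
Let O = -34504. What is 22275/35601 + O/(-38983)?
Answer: 698907743/462611261 ≈ 1.5108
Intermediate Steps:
22275/35601 + O/(-38983) = 22275/35601 - 34504/(-38983) = 22275*(1/35601) - 34504*(-1/38983) = 7425/11867 + 34504/38983 = 698907743/462611261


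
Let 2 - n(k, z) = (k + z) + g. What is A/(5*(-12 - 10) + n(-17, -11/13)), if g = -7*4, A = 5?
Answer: -65/808 ≈ -0.080446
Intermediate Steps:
g = -28
n(k, z) = 30 - k - z (n(k, z) = 2 - ((k + z) - 28) = 2 - (-28 + k + z) = 2 + (28 - k - z) = 30 - k - z)
A/(5*(-12 - 10) + n(-17, -11/13)) = 5/(5*(-12 - 10) + (30 - 1*(-17) - (-11)/13)) = 5/(5*(-22) + (30 + 17 - (-11)/13)) = 5/(-110 + (30 + 17 - 1*(-11/13))) = 5/(-110 + (30 + 17 + 11/13)) = 5/(-110 + 622/13) = 5/(-808/13) = -13/808*5 = -65/808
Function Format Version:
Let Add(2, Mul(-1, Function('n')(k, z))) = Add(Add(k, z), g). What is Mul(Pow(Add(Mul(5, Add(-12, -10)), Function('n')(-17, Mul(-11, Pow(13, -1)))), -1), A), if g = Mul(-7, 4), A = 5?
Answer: Rational(-65, 808) ≈ -0.080446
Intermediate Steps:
g = -28
Function('n')(k, z) = Add(30, Mul(-1, k), Mul(-1, z)) (Function('n')(k, z) = Add(2, Mul(-1, Add(Add(k, z), -28))) = Add(2, Mul(-1, Add(-28, k, z))) = Add(2, Add(28, Mul(-1, k), Mul(-1, z))) = Add(30, Mul(-1, k), Mul(-1, z)))
Mul(Pow(Add(Mul(5, Add(-12, -10)), Function('n')(-17, Mul(-11, Pow(13, -1)))), -1), A) = Mul(Pow(Add(Mul(5, Add(-12, -10)), Add(30, Mul(-1, -17), Mul(-1, Mul(-11, Pow(13, -1))))), -1), 5) = Mul(Pow(Add(Mul(5, -22), Add(30, 17, Mul(-1, Mul(-11, Rational(1, 13))))), -1), 5) = Mul(Pow(Add(-110, Add(30, 17, Mul(-1, Rational(-11, 13)))), -1), 5) = Mul(Pow(Add(-110, Add(30, 17, Rational(11, 13))), -1), 5) = Mul(Pow(Add(-110, Rational(622, 13)), -1), 5) = Mul(Pow(Rational(-808, 13), -1), 5) = Mul(Rational(-13, 808), 5) = Rational(-65, 808)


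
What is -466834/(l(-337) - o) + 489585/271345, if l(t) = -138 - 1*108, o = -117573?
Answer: -13846306487/6367218963 ≈ -2.1746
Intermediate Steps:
l(t) = -246 (l(t) = -138 - 108 = -246)
-466834/(l(-337) - o) + 489585/271345 = -466834/(-246 - 1*(-117573)) + 489585/271345 = -466834/(-246 + 117573) + 489585*(1/271345) = -466834/117327 + 97917/54269 = -13846306487/6367218963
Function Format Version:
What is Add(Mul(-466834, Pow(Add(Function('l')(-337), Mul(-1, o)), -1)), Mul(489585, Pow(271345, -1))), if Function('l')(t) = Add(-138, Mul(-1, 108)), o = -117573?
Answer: Rational(-13846306487, 6367218963) ≈ -2.1746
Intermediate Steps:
Function('l')(t) = -246 (Function('l')(t) = Add(-138, -108) = -246)
Add(Mul(-466834, Pow(Add(Function('l')(-337), Mul(-1, o)), -1)), Mul(489585, Pow(271345, -1))) = Add(Mul(-466834, Pow(Add(-246, Mul(-1, -117573)), -1)), Mul(489585, Pow(271345, -1))) = Add(Mul(-466834, Pow(Add(-246, 117573), -1)), Mul(489585, Rational(1, 271345))) = Add(Mul(-466834, Pow(117327, -1)), Rational(97917, 54269)) = Add(Mul(-466834, Rational(1, 117327)), Rational(97917, 54269)) = Add(Rational(-466834, 117327), Rational(97917, 54269)) = Rational(-13846306487, 6367218963)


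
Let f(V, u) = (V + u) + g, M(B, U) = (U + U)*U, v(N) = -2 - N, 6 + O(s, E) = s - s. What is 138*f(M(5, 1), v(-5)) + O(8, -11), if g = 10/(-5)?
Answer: 408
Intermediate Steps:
O(s, E) = -6 (O(s, E) = -6 + (s - s) = -6 + 0 = -6)
M(B, U) = 2*U² (M(B, U) = (2*U)*U = 2*U²)
g = -2 (g = 10*(-⅕) = -2)
f(V, u) = -2 + V + u (f(V, u) = (V + u) - 2 = -2 + V + u)
138*f(M(5, 1), v(-5)) + O(8, -11) = 138*(-2 + 2*1² + (-2 - 1*(-5))) - 6 = 138*(-2 + 2*1 + (-2 + 5)) - 6 = 138*(-2 + 2 + 3) - 6 = 138*3 - 6 = 414 - 6 = 408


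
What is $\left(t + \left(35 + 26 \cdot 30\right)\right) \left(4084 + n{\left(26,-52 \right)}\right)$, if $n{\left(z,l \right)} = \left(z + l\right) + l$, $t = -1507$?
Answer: $-2772152$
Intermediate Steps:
$n{\left(z,l \right)} = z + 2 l$ ($n{\left(z,l \right)} = \left(l + z\right) + l = z + 2 l$)
$\left(t + \left(35 + 26 \cdot 30\right)\right) \left(4084 + n{\left(26,-52 \right)}\right) = \left(-1507 + \left(35 + 26 \cdot 30\right)\right) \left(4084 + \left(26 + 2 \left(-52\right)\right)\right) = \left(-1507 + \left(35 + 780\right)\right) \left(4084 + \left(26 - 104\right)\right) = \left(-1507 + 815\right) \left(4084 - 78\right) = \left(-692\right) 4006 = -2772152$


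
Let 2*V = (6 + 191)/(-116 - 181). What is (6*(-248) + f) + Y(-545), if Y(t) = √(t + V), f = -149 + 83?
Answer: -1554 + I*√21379182/198 ≈ -1554.0 + 23.352*I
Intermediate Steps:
f = -66
V = -197/594 (V = ((6 + 191)/(-116 - 181))/2 = (197/(-297))/2 = (197*(-1/297))/2 = (½)*(-197/297) = -197/594 ≈ -0.33165)
Y(t) = √(-197/594 + t) (Y(t) = √(t - 197/594) = √(-197/594 + t))
(6*(-248) + f) + Y(-545) = (6*(-248) - 66) + √(-13002 + 39204*(-545))/198 = (-1488 - 66) + √(-13002 - 21366180)/198 = -1554 + √(-21379182)/198 = -1554 + (I*√21379182)/198 = -1554 + I*√21379182/198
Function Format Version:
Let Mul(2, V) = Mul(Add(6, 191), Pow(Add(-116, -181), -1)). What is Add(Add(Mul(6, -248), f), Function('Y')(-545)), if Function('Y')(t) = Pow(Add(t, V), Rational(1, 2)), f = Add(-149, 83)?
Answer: Add(-1554, Mul(Rational(1, 198), I, Pow(21379182, Rational(1, 2)))) ≈ Add(-1554.0, Mul(23.352, I))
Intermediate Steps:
f = -66
V = Rational(-197, 594) (V = Mul(Rational(1, 2), Mul(Add(6, 191), Pow(Add(-116, -181), -1))) = Mul(Rational(1, 2), Mul(197, Pow(-297, -1))) = Mul(Rational(1, 2), Mul(197, Rational(-1, 297))) = Mul(Rational(1, 2), Rational(-197, 297)) = Rational(-197, 594) ≈ -0.33165)
Function('Y')(t) = Pow(Add(Rational(-197, 594), t), Rational(1, 2)) (Function('Y')(t) = Pow(Add(t, Rational(-197, 594)), Rational(1, 2)) = Pow(Add(Rational(-197, 594), t), Rational(1, 2)))
Add(Add(Mul(6, -248), f), Function('Y')(-545)) = Add(Add(Mul(6, -248), -66), Mul(Rational(1, 198), Pow(Add(-13002, Mul(39204, -545)), Rational(1, 2)))) = Add(Add(-1488, -66), Mul(Rational(1, 198), Pow(Add(-13002, -21366180), Rational(1, 2)))) = Add(-1554, Mul(Rational(1, 198), Pow(-21379182, Rational(1, 2)))) = Add(-1554, Mul(Rational(1, 198), Mul(I, Pow(21379182, Rational(1, 2))))) = Add(-1554, Mul(Rational(1, 198), I, Pow(21379182, Rational(1, 2))))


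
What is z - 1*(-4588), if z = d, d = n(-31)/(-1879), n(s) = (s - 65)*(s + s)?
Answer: 8614900/1879 ≈ 4584.8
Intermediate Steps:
n(s) = 2*s*(-65 + s) (n(s) = (-65 + s)*(2*s) = 2*s*(-65 + s))
d = -5952/1879 (d = (2*(-31)*(-65 - 31))/(-1879) = (2*(-31)*(-96))*(-1/1879) = 5952*(-1/1879) = -5952/1879 ≈ -3.1676)
z = -5952/1879 ≈ -3.1676
z - 1*(-4588) = -5952/1879 - 1*(-4588) = -5952/1879 + 4588 = 8614900/1879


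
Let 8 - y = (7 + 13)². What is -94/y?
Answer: 47/196 ≈ 0.23980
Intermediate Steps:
y = -392 (y = 8 - (7 + 13)² = 8 - 1*20² = 8 - 1*400 = 8 - 400 = -392)
-94/y = -94/(-392) = -94*(-1/392) = 47/196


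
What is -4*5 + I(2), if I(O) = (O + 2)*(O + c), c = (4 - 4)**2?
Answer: -12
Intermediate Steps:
c = 0 (c = 0**2 = 0)
I(O) = O*(2 + O) (I(O) = (O + 2)*(O + 0) = (2 + O)*O = O*(2 + O))
-4*5 + I(2) = -4*5 + 2*(2 + 2) = -20 + 2*4 = -20 + 8 = -12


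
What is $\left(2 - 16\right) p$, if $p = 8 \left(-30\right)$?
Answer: $3360$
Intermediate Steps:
$p = -240$
$\left(2 - 16\right) p = \left(2 - 16\right) \left(-240\right) = \left(-14\right) \left(-240\right) = 3360$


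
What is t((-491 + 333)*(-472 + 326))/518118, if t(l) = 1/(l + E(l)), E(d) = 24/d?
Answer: 5767/68926875829116 ≈ 8.3668e-11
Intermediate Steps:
t(l) = 1/(l + 24/l)
t((-491 + 333)*(-472 + 326))/518118 = (((-491 + 333)*(-472 + 326))/(24 + ((-491 + 333)*(-472 + 326))**2))/518118 = ((-158*(-146))/(24 + (-158*(-146))**2))*(1/518118) = (23068/(24 + 23068**2))*(1/518118) = (23068/(24 + 532132624))*(1/518118) = (23068/532132648)*(1/518118) = (23068*(1/532132648))*(1/518118) = (5767/133033162)*(1/518118) = 5767/68926875829116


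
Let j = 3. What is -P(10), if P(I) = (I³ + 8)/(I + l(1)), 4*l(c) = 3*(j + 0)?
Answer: -576/7 ≈ -82.286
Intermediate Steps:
l(c) = 9/4 (l(c) = (3*(3 + 0))/4 = (3*3)/4 = (¼)*9 = 9/4)
P(I) = (8 + I³)/(9/4 + I) (P(I) = (I³ + 8)/(I + 9/4) = (8 + I³)/(9/4 + I))
-P(10) = -4*(8 + 10³)/(9 + 4*10) = -4*(8 + 1000)/(9 + 40) = -4*1008/49 = -1*576/7 = -576/7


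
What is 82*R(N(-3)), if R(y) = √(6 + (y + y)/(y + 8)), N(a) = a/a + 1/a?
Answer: 328*√65/13 ≈ 203.42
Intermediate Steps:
N(a) = 1 + 1/a
R(y) = √(6 + 2*y/(8 + y)) (R(y) = √(6 + (2*y)/(8 + y)) = √(6 + 2*y/(8 + y)))
82*R(N(-3)) = 82*(2*√2*√((6 + (1 - 3)/(-3))/(8 + (1 - 3)/(-3)))) = 82*(2*√2*√((6 - ⅓*(-2))/(8 - ⅓*(-2)))) = 82*(2*√2*√((6 + ⅔)/(8 + ⅔))) = 82*(2*√2*√((20/3)/(26/3))) = 82*(2*√2*√((3/26)*(20/3))) = 82*(2*√2*√(10/13)) = 82*(2*√2*(√130/13)) = 82*(4*√65/13) = 328*√65/13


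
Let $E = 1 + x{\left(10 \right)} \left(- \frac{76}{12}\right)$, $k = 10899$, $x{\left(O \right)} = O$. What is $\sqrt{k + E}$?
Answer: $\frac{\sqrt{97530}}{3} \approx 104.1$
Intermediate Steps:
$E = - \frac{187}{3}$ ($E = 1 + 10 \left(- \frac{76}{12}\right) = 1 + 10 \left(\left(-76\right) \frac{1}{12}\right) = 1 + 10 \left(- \frac{19}{3}\right) = 1 - \frac{190}{3} = - \frac{187}{3} \approx -62.333$)
$\sqrt{k + E} = \sqrt{10899 - \frac{187}{3}} = \sqrt{\frac{32510}{3}} = \frac{\sqrt{97530}}{3}$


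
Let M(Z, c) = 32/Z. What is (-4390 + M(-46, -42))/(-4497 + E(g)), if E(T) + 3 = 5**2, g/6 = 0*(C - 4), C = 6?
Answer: 100986/102925 ≈ 0.98116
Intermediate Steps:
g = 0 (g = 6*(0*(6 - 4)) = 6*(0*2) = 6*0 = 0)
E(T) = 22 (E(T) = -3 + 5**2 = -3 + 25 = 22)
(-4390 + M(-46, -42))/(-4497 + E(g)) = (-4390 + 32/(-46))/(-4497 + 22) = (-4390 + 32*(-1/46))/(-4475) = (-4390 - 16/23)*(-1/4475) = -100986/23*(-1/4475) = 100986/102925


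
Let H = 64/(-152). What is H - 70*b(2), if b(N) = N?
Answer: -2668/19 ≈ -140.42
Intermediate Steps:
H = -8/19 (H = 64*(-1/152) = -8/19 ≈ -0.42105)
H - 70*b(2) = -8/19 - 70*2 = -8/19 - 140 = -2668/19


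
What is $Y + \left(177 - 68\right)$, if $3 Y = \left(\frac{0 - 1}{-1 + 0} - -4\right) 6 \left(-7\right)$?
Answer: $39$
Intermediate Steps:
$Y = -70$ ($Y = \frac{\left(\frac{0 - 1}{-1 + 0} - -4\right) 6 \left(-7\right)}{3} = \frac{\left(- \frac{1}{-1} + 4\right) 6 \left(-7\right)}{3} = \frac{\left(\left(-1\right) \left(-1\right) + 4\right) 6 \left(-7\right)}{3} = \frac{\left(1 + 4\right) 6 \left(-7\right)}{3} = \frac{5 \cdot 6 \left(-7\right)}{3} = \frac{30 \left(-7\right)}{3} = \frac{1}{3} \left(-210\right) = -70$)
$Y + \left(177 - 68\right) = -70 + \left(177 - 68\right) = -70 + 109 = 39$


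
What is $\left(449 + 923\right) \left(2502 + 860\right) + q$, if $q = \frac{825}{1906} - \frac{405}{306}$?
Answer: $\frac{74729755034}{16201} \approx 4.6127 \cdot 10^{6}$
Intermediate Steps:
$q = - \frac{14430}{16201}$ ($q = 825 \cdot \frac{1}{1906} - \frac{45}{34} = \frac{825}{1906} - \frac{45}{34} = - \frac{14430}{16201} \approx -0.89069$)
$\left(449 + 923\right) \left(2502 + 860\right) + q = \left(449 + 923\right) \left(2502 + 860\right) - \frac{14430}{16201} = 1372 \cdot 3362 - \frac{14430}{16201} = 4612664 - \frac{14430}{16201} = \frac{74729755034}{16201}$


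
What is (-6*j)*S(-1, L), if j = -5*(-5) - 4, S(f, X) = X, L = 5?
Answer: -630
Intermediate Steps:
j = 21 (j = 25 - 4 = 21)
(-6*j)*S(-1, L) = -6*21*5 = -126*5 = -630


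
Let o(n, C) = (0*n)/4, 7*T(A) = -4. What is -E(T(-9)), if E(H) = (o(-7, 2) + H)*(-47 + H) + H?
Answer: -1304/49 ≈ -26.612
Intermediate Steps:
T(A) = -4/7 (T(A) = (⅐)*(-4) = -4/7)
o(n, C) = 0 (o(n, C) = 0*(¼) = 0)
E(H) = H + H*(-47 + H) (E(H) = (0 + H)*(-47 + H) + H = H*(-47 + H) + H = H + H*(-47 + H))
-E(T(-9)) = -(-4)*(-46 - 4/7)/7 = -(-4)*(-326)/(7*7) = -1*1304/49 = -1304/49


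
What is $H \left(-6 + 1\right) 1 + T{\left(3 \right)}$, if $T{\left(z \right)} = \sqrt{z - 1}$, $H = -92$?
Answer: $460 + \sqrt{2} \approx 461.41$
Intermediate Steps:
$T{\left(z \right)} = \sqrt{-1 + z}$
$H \left(-6 + 1\right) 1 + T{\left(3 \right)} = - 92 \left(-6 + 1\right) 1 + \sqrt{-1 + 3} = - 92 \left(\left(-5\right) 1\right) + \sqrt{2} = \left(-92\right) \left(-5\right) + \sqrt{2} = 460 + \sqrt{2}$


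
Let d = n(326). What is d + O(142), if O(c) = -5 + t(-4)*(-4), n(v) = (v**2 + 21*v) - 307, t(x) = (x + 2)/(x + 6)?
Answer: 112814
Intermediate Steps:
t(x) = (2 + x)/(6 + x)
n(v) = -307 + v**2 + 21*v
d = 112815 (d = -307 + 326**2 + 21*326 = -307 + 106276 + 6846 = 112815)
O(c) = -1 (O(c) = -5 + ((2 - 4)/(6 - 4))*(-4) = -5 + (-2/2)*(-4) = -5 + ((1/2)*(-2))*(-4) = -5 - 1*(-4) = -5 + 4 = -1)
d + O(142) = 112815 - 1 = 112814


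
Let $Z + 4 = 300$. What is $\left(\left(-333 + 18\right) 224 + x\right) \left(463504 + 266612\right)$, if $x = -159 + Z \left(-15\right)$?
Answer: $-54874788444$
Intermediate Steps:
$Z = 296$ ($Z = -4 + 300 = 296$)
$x = -4599$ ($x = -159 + 296 \left(-15\right) = -159 - 4440 = -4599$)
$\left(\left(-333 + 18\right) 224 + x\right) \left(463504 + 266612\right) = \left(\left(-333 + 18\right) 224 - 4599\right) \left(463504 + 266612\right) = \left(\left(-315\right) 224 - 4599\right) 730116 = \left(-70560 - 4599\right) 730116 = \left(-75159\right) 730116 = -54874788444$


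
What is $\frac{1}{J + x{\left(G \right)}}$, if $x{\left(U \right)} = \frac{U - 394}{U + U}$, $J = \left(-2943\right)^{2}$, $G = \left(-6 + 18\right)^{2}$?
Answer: $\frac{144}{1247219731} \approx 1.1546 \cdot 10^{-7}$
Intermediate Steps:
$G = 144$ ($G = 12^{2} = 144$)
$J = 8661249$
$x{\left(U \right)} = \frac{-394 + U}{2 U}$
$\frac{1}{J + x{\left(G \right)}} = \frac{1}{8661249 + \frac{-394 + 144}{2 \cdot 144}} = \frac{1}{8661249 + \frac{1}{2} \cdot \frac{1}{144} \left(-250\right)} = \frac{1}{8661249 - \frac{125}{144}} = \frac{1}{\frac{1247219731}{144}} = \frac{144}{1247219731}$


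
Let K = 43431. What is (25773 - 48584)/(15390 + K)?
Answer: -22811/58821 ≈ -0.38780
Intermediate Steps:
(25773 - 48584)/(15390 + K) = (25773 - 48584)/(15390 + 43431) = -22811/58821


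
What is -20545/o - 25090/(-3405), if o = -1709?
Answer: 22566907/1163829 ≈ 19.390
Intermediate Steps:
-20545/o - 25090/(-3405) = -20545/(-1709) - 25090/(-3405) = -20545*(-1/1709) - 25090*(-1/3405) = 20545/1709 + 5018/681 = 22566907/1163829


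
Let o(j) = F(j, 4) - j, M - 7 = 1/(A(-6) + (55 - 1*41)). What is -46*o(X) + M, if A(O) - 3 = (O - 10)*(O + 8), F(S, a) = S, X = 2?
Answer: 104/15 ≈ 6.9333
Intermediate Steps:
A(O) = 3 + (-10 + O)*(8 + O) (A(O) = 3 + (O - 10)*(O + 8) = 3 + (-10 + O)*(8 + O))
M = 104/15 (M = 7 + 1/((-77 + (-6)**2 - 2*(-6)) + (55 - 1*41)) = 7 + 1/((-77 + 36 + 12) + (55 - 41)) = 7 + 1/(-29 + 14) = 7 + 1/(-15) = 7 - 1/15 = 104/15 ≈ 6.9333)
o(j) = 0 (o(j) = j - j = 0)
-46*o(X) + M = -46*0 + 104/15 = 0 + 104/15 = 104/15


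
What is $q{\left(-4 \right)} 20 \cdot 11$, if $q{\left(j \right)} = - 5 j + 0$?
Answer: $4400$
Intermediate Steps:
$q{\left(j \right)} = - 5 j$
$q{\left(-4 \right)} 20 \cdot 11 = \left(-5\right) \left(-4\right) 20 \cdot 11 = 20 \cdot 20 \cdot 11 = 400 \cdot 11 = 4400$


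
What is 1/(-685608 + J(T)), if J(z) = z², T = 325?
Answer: -1/579983 ≈ -1.7242e-6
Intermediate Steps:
1/(-685608 + J(T)) = 1/(-685608 + 325²) = 1/(-685608 + 105625) = 1/(-579983) = -1/579983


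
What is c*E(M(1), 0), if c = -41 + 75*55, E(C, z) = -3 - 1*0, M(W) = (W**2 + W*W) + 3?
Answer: -12252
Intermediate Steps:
M(W) = 3 + 2*W**2 (M(W) = (W**2 + W**2) + 3 = 2*W**2 + 3 = 3 + 2*W**2)
E(C, z) = -3 (E(C, z) = -3 + 0 = -3)
c = 4084 (c = -41 + 4125 = 4084)
c*E(M(1), 0) = 4084*(-3) = -12252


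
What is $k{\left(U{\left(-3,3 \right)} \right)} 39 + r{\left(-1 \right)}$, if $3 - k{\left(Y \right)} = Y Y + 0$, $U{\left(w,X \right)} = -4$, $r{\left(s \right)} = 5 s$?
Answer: $-512$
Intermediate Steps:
$k{\left(Y \right)} = 3 - Y^{2}$ ($k{\left(Y \right)} = 3 - \left(Y Y + 0\right) = 3 - \left(Y^{2} + 0\right) = 3 - Y^{2}$)
$k{\left(U{\left(-3,3 \right)} \right)} 39 + r{\left(-1 \right)} = \left(3 - \left(-4\right)^{2}\right) 39 + 5 \left(-1\right) = \left(3 - 16\right) 39 - 5 = \left(-13\right) 39 - 5 = -507 - 5 = -512$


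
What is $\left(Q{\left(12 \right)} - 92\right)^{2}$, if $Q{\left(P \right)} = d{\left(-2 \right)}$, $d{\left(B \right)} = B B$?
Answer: $7744$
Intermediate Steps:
$d{\left(B \right)} = B^{2}$
$Q{\left(P \right)} = 4$ ($Q{\left(P \right)} = \left(-2\right)^{2} = 4$)
$\left(Q{\left(12 \right)} - 92\right)^{2} = \left(4 - 92\right)^{2} = \left(-88\right)^{2} = 7744$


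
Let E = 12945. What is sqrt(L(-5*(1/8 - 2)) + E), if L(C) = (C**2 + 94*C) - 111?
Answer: sqrt(883401)/8 ≈ 117.49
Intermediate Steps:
L(C) = -111 + C**2 + 94*C
sqrt(L(-5*(1/8 - 2)) + E) = sqrt((-111 + (-5*(1/8 - 2))**2 + 94*(-5*(1/8 - 2))) + 12945) = sqrt((-111 + (-5*(-15/8))**2 + 94*(-5*(-15/8))) + 12945) = sqrt((-111 + (75/8)**2 + 94*(75/8)) + 12945) = sqrt((-111 + 5625/64 + 3525/4) + 12945) = sqrt(54921/64 + 12945) = sqrt(883401/64) = sqrt(883401)/8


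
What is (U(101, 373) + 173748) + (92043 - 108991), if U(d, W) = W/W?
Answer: 156801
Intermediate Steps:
U(d, W) = 1
(U(101, 373) + 173748) + (92043 - 108991) = (1 + 173748) + (92043 - 108991) = 173749 - 16948 = 156801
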